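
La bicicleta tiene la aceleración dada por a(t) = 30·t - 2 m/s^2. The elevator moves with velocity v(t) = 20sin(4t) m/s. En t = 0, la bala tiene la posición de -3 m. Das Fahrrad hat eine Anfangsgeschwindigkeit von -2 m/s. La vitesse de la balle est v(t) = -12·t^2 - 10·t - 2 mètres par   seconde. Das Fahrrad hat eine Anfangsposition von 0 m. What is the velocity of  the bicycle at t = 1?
We must find the integral of our acceleration equation a(t) = 30·t - 2 1 time. The integral of acceleration, with v(0) = -2, gives velocity: v(t) = 15·t^2 - 2·t - 2. We have velocity v(t) = 15·t^2 - 2·t - 2. Substituting t = 1: v(1) = 11.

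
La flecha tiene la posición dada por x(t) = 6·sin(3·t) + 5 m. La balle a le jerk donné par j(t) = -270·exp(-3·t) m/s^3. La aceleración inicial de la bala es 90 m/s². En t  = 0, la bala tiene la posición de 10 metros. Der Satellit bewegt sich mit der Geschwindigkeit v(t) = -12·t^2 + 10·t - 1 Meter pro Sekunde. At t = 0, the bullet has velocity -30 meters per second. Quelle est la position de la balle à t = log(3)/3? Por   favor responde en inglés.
We must find the antiderivative of our jerk equation j(t) = -270·exp(-3·t) 3 times. The integral of jerk is acceleration. Using a(0) = 90, we get a(t) = 90·exp(-3·t). Finding the integral of a(t) and using v(0) = -30: v(t) = -30·exp(-3·t). The integral of velocity is position. Using x(0) = 10, we get x(t) = 10·exp(-3·t). We have position x(t) = 10·exp(-3·t). Substituting t = log(3)/3: x(log(3)/3) = 10/3.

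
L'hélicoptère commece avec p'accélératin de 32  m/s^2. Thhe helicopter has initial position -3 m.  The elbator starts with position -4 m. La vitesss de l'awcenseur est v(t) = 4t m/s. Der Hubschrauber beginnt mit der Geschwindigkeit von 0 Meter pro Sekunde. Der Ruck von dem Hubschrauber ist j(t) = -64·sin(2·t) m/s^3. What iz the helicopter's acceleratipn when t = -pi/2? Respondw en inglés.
We must find the integral of our jerk equation j(t) = -64·sin(2·t) 1 time. Integrating jerk and using the initial condition a(0) = 32, we get a(t) = 32·cos(2·t). We have acceleration a(t) = 32·cos(2·t). Substituting t = -pi/2: a(-pi/2) = -32.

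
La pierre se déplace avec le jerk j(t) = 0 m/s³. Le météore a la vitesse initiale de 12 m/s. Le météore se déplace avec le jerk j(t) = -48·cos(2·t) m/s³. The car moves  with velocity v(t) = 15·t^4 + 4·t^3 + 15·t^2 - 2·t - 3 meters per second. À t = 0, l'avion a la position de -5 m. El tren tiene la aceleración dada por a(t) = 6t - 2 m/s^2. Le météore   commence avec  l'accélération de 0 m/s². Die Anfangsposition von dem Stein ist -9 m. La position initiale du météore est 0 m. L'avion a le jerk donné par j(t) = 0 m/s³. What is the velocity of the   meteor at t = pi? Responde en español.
Debemos encontrar la integral de nuestra ecuación de la sacudida j(t) = -48·cos(2·t) 2 veces. Tomando ∫j(t)dt y aplicando a(0) = 0, encontramos a(t) = -24·sin(2·t). Tomando ∫a(t)dt y aplicando v(0) = 12, encontramos v(t) = 12·cos(2·t). Tenemos la velocidad v(t) = 12·cos(2·t). Sustituyendo t = pi: v(pi) = 12.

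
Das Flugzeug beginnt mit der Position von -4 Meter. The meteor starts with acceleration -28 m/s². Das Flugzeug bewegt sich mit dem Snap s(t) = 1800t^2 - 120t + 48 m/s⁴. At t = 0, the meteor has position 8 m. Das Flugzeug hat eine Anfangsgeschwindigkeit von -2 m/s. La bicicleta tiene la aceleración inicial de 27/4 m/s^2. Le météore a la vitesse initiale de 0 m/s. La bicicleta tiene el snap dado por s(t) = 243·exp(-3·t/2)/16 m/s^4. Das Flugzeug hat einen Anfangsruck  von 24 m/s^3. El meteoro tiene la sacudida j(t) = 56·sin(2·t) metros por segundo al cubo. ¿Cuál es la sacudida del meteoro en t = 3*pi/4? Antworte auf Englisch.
From the given jerk equation j(t) = 56·sin(2·t), we substitute t = 3*pi/4 to get j = -56.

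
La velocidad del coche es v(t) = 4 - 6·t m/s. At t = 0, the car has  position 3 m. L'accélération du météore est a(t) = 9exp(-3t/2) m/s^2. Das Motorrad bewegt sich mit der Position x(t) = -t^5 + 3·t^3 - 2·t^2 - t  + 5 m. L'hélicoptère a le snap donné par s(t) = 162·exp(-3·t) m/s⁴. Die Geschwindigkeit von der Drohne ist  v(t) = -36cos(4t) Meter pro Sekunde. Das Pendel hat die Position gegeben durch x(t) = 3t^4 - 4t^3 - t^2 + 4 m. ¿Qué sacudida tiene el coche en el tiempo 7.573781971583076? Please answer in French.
En partant de la vitesse v(t) = 4 - 6·t, nous prenons 2 dérivées. En prenant d/dt de v(t), nous trouvons a(t) = -6. La dérivée de l'accélération donne le jerk: j(t) = 0. Nous avons le jerk j(t) = 0. En substituant t = 7.573781971583076: j(7.573781971583076) = 0.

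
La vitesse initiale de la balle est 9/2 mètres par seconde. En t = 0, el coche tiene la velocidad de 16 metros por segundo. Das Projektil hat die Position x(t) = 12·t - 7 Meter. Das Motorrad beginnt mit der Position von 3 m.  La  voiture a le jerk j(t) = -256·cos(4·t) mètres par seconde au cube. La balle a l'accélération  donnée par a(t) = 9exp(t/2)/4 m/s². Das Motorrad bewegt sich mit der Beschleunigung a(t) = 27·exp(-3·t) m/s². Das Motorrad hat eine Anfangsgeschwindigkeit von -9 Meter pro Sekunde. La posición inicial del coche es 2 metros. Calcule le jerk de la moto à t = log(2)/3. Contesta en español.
Partiendo de la aceleración a(t) = 27·exp(-3·t), tomamos 1 derivada. La derivada de la aceleración da la sacudida: j(t) = -81·exp(-3·t). De la ecuación de la sacudida j(t) = -81·exp(-3·t), sustituimos t = log(2)/3 para obtener j = -81/2.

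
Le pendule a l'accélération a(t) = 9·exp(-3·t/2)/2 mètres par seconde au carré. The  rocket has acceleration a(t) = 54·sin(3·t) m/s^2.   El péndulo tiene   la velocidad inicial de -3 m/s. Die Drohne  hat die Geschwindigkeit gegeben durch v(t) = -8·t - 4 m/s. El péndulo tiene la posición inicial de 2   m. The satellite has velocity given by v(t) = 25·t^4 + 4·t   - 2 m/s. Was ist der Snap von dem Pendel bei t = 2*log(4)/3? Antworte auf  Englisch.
Starting from acceleration a(t) = 9·exp(-3·t/2)/2, we take 2 derivatives. The derivative of acceleration gives jerk: j(t) = -27·exp(-3·t/2)/4. Differentiating jerk, we get snap: s(t) = 81·exp(-3·t/2)/8. Using s(t) = 81·exp(-3·t/2)/8 and substituting t = 2*log(4)/3, we find s = 81/32.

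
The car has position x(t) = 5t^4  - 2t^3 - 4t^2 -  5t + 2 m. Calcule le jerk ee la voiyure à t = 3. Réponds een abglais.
Starting from position x(t) = 5·t^4 - 2·t^3 - 4·t^2 - 5·t + 2, we take 3 derivatives. The derivative of position gives velocity: v(t) = 20·t^3 - 6·t^2 - 8·t - 5. Differentiating velocity, we get acceleration: a(t) = 60·t^2 - 12·t - 8. The derivative of acceleration gives jerk: j(t) = 120·t - 12. From the given jerk equation j(t) = 120·t - 12, we substitute t = 3 to get j = 348.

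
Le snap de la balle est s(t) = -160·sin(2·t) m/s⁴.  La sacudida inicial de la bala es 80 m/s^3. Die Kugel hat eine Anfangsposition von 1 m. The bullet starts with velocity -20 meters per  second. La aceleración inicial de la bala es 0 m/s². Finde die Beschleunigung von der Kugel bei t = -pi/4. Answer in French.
Nous devons intégrer notre équation du snap s(t) = -160·sin(2·t) 2 fois. En intégrant le snap et en utilisant la condition initiale j(0) = 80, nous obtenons j(t) = 80·cos(2·t). En prenant ∫j(t)dt et en appliquant a(0) = 0, nous trouvons a(t) = 40·sin(2·t). De l'équation de l'accélération a(t) = 40·sin(2·t), nous substituons t = -pi/4 pour obtenir a = -40.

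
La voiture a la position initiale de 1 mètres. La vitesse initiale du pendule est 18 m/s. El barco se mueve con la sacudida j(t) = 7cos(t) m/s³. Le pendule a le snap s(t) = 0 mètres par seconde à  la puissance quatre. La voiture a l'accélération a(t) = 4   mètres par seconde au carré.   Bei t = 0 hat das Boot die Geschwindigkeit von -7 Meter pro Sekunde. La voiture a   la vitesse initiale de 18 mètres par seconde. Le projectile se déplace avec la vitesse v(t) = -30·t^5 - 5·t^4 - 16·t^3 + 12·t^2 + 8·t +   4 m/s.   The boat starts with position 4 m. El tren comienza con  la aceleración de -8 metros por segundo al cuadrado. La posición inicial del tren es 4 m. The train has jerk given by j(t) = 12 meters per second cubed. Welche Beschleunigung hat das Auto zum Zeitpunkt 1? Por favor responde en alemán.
Aus der Gleichung für die Beschleunigung a(t) = 4, setzen wir t = 1 ein und erhalten a = 4.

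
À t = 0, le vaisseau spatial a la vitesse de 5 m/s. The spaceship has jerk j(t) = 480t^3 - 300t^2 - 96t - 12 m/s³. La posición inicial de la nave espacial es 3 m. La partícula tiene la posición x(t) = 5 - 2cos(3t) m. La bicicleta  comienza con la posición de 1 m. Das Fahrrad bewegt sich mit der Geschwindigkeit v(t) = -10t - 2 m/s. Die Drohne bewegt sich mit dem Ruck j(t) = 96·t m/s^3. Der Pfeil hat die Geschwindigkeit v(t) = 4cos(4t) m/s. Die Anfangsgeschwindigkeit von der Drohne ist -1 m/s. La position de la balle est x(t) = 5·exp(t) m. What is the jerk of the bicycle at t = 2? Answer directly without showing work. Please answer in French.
j(2) = 0.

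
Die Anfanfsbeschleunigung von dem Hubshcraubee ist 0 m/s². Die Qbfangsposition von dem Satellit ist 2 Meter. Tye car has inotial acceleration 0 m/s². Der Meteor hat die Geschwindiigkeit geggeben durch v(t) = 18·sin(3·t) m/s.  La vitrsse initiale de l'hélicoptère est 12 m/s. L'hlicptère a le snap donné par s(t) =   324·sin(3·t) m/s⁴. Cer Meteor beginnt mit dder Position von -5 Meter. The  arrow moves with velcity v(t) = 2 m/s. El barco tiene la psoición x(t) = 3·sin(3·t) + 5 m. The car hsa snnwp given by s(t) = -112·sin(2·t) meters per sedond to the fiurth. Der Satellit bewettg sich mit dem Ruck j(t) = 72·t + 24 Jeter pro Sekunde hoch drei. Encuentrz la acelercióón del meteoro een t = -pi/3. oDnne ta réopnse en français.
En partant de la vitesse v(t) = 18·sin(3·t), nous prenons 1 dérivée. La dérivée de la vitesse donne l'accélération: a(t) = 54·cos(3·t). Nous avons l'accélération a(t) = 54·cos(3·t). En substituant t = -pi/3: a(-pi/3) = -54.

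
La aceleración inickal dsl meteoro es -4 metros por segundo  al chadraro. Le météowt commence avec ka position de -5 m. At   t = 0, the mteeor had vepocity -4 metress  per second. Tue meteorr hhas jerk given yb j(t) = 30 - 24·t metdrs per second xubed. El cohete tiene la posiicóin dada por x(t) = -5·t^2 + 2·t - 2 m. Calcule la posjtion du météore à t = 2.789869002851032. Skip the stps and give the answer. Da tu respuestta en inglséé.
At t = 2.789869002851032, x = 16.2658523607216.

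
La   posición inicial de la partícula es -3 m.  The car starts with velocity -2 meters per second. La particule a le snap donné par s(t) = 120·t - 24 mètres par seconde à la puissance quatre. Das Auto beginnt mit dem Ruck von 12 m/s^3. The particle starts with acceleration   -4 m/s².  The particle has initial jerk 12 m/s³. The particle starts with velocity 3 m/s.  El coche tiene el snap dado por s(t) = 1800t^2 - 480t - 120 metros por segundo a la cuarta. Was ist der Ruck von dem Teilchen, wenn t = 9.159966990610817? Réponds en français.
Nous devons trouver l'intégrale de notre équation du snap s(t) = 120·t - 24 1 fois. En prenant ∫s(t)dt et en appliquant j(0) = 12, nous trouvons j(t) = 60·t^2 - 24·t + 12. De l'équation du jerk j(t) = 60·t^2 - 24·t + 12, nous substituons t = 9.159966990610817 pour obtenir j = 4826.46050837013.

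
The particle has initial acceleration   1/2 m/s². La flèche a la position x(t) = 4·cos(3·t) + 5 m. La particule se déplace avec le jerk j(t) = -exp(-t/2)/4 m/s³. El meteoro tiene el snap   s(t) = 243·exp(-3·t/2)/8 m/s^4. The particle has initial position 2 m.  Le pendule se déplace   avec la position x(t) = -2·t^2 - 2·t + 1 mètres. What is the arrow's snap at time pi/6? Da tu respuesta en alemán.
Wir müssen unsere Gleichung für die Position x(t) = 4·cos(3·t) + 5 4-mal ableiten. Durch Ableiten von der Position erhalten wir die Geschwindigkeit: v(t) = -12·sin(3·t). Mit d/dt von v(t) finden wir a(t) = -36·cos(3·t). Mit d/dt von a(t) finden wir j(t) = 108·sin(3·t). Durch Ableiten von dem Ruck erhalten wir den Snap: s(t) = 324·cos(3·t). Mit s(t) = 324·cos(3·t) und Einsetzen von t = pi/6, finden wir s = 0.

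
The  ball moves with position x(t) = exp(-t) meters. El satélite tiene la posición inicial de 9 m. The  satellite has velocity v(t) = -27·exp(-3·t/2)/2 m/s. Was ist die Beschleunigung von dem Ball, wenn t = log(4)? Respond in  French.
Nous devons dériver notre équation de la position x(t) = exp(-t) 2 fois. La dérivée de la position donne la vitesse: v(t) = -exp(-t). La dérivée de la vitesse donne l'accélération: a(t) = exp(-t). Nous avons l'accélération a(t) = exp(-t). En substituant t = log(4): a(log(4)) = 1/4.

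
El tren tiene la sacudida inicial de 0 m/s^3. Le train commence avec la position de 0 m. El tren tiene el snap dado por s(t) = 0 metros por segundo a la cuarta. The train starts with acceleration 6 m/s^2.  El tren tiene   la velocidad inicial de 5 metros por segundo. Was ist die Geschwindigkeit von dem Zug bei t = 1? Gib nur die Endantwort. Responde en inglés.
The answer is 11.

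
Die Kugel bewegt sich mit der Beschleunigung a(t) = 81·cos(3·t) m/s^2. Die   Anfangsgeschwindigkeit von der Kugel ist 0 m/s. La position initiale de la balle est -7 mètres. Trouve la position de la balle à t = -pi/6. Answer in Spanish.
Partiendo de la aceleración a(t) = 81·cos(3·t), tomamos 2 integrales. La integral de la aceleración es la velocidad. Usando v(0) = 0, obtenemos v(t) = 27·sin(3·t). La antiderivada de la velocidad, con x(0) = -7, da la posición: x(t) = 2 - 9·cos(3·t). Tenemos la posición x(t) = 2 - 9·cos(3·t). Sustituyendo t = -pi/6: x(-pi/6) = 2.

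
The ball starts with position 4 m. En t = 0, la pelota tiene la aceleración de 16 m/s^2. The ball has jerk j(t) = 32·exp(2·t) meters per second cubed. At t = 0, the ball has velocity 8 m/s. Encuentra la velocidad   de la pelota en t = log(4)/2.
Partiendo de la sacudida j(t) = 32·exp(2·t), tomamos 2 integrales. La antiderivada de la sacudida, con a(0) = 16, da la aceleración: a(t) = 16·exp(2·t). La integral de la aceleración, con v(0) = 8, da la velocidad: v(t) = 8·exp(2·t). Tenemos la velocidad v(t) = 8·exp(2·t). Sustituyendo t = log(4)/2: v(log(4)/2) = 32.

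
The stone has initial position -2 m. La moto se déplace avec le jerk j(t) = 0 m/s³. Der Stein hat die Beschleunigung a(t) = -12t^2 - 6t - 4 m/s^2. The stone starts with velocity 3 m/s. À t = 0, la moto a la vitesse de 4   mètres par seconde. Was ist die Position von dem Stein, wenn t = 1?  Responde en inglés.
We need to integrate our acceleration equation a(t) = -12·t^2 - 6·t - 4 2 times. The integral of acceleration, with v(0) = 3, gives velocity: v(t) = -4·t^3 - 3·t^2 - 4·t + 3. Finding the antiderivative of v(t) and using x(0) = -2: x(t) = -t^4 - t^3 - 2·t^2 + 3·t - 2. From the given position equation x(t) = -t^4 - t^3 - 2·t^2 + 3·t - 2, we substitute t = 1 to get x = -3.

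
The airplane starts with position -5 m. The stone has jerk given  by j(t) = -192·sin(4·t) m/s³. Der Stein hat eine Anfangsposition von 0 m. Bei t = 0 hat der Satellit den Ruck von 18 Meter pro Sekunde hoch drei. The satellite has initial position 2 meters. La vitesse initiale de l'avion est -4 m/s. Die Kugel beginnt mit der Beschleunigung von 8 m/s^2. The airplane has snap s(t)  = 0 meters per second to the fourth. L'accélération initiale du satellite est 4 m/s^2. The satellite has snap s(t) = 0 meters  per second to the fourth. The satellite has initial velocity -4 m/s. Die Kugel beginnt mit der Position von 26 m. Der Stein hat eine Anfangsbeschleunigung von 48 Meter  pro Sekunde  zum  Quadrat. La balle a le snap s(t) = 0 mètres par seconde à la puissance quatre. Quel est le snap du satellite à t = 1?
En utilisant s(t) = 0 et en substituant t = 1, nous trouvons s = 0.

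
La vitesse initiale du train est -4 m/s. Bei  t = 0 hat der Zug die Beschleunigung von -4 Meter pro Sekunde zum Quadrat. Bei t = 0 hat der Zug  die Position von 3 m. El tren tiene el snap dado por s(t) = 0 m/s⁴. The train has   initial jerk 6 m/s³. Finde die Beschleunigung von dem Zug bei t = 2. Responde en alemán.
Wir müssen unsere Gleichung für den Snap s(t) = 0 2-mal integrieren. Durch Integration von dem Snap und Verwendung der Anfangsbedingung j(0) = 6, erhalten wir j(t) = 6. Durch Integration von dem Ruck und Verwendung der Anfangsbedingung a(0) = -4, erhalten wir a(t) = 6·t - 4. Wir haben die Beschleunigung a(t) = 6·t - 4. Durch Einsetzen von t = 2: a(2) = 8.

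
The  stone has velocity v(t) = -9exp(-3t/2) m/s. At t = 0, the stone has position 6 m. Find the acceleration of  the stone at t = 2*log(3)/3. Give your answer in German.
Wir müssen unsere Gleichung für die Geschwindigkeit v(t) = -9·exp(-3·t/2) 1-mal ableiten. Durch Ableiten von der Geschwindigkeit erhalten wir die Beschleunigung: a(t) = 27·exp(-3·t/2)/2. Wir haben die Beschleunigung a(t) = 27·exp(-3·t/2)/2. Durch Einsetzen von t = 2*log(3)/3: a(2*log(3)/3) = 9/2.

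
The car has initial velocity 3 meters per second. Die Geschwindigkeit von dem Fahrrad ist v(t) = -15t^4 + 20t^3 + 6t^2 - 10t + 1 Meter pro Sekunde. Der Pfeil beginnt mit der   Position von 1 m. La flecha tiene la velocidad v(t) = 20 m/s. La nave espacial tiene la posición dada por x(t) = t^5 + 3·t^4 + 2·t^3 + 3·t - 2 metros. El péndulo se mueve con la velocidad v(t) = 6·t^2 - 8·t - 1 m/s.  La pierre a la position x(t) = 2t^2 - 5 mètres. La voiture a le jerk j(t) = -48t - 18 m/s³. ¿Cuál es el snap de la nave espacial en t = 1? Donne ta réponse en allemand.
Ausgehend von der Position x(t) = t^5 + 3·t^4 + 2·t^3 + 3·t - 2, nehmen wir 4 Ableitungen. Die Ableitung von der Position ergibt die Geschwindigkeit: v(t) = 5·t^4 + 12·t^3 + 6·t^2 + 3. Mit d/dt von v(t) finden wir a(t) = 20·t^3 + 36·t^2 + 12·t. Mit d/dt von a(t) finden wir j(t) = 60·t^2 + 72·t + 12. Die Ableitung von dem Ruck ergibt den Snap: s(t) = 120·t + 72. Wir haben den Snap s(t) = 120·t + 72. Durch Einsetzen von t = 1: s(1) = 192.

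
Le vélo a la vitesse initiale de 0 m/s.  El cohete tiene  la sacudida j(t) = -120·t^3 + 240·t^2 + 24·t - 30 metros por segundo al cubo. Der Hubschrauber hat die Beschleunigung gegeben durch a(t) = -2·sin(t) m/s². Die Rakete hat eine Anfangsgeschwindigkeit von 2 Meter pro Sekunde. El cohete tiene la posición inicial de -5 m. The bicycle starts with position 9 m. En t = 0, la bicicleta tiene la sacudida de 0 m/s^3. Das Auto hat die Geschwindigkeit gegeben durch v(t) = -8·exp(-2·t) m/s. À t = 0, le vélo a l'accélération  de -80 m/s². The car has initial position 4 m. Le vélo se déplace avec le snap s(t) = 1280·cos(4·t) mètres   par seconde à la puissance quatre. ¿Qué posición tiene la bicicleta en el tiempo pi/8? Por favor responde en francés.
En partant du snap s(t) = 1280·cos(4·t), nous prenons 4 intégrales. En intégrant le snap et en utilisant la condition initiale j(0) = 0, nous obtenons j(t) = 320·sin(4·t). L'intégrale du jerk est l'accélération. En utilisant a(0) = -80, nous obtenons a(t) = -80·cos(4·t). En prenant ∫a(t)dt et en appliquant v(0) = 0, nous trouvons v(t) = -20·sin(4·t). En prenant ∫v(t)dt et en appliquant x(0) = 9, nous trouvons x(t) = 5·cos(4·t) + 4. De l'équation de la position x(t) = 5·cos(4·t) + 4, nous substituons t = pi/8 pour obtenir x = 4.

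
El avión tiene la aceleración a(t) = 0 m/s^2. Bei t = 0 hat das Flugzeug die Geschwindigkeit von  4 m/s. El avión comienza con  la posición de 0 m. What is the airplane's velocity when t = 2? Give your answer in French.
Pour résoudre ceci, nous devons prendre 1 primitive de notre équation de l'accélération a(t) = 0. En prenant ∫a(t)dt et en appliquant v(0) = 4, nous trouvons v(t) = 4. De l'équation de la vitesse v(t) = 4, nous substituons t = 2 pour obtenir v = 4.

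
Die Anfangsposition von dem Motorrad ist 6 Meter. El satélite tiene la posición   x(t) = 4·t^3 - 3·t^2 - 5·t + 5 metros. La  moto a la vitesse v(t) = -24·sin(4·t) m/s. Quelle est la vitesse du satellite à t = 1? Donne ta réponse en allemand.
Wir müssen unsere Gleichung für die Position x(t) = 4·t^3 - 3·t^2 - 5·t + 5 1-mal ableiten. Die Ableitung von der Position ergibt die Geschwindigkeit: v(t) = 12·t^2 - 6·t - 5. Aus der Gleichung für die Geschwindigkeit v(t) = 12·t^2 - 6·t - 5, setzen wir t = 1 ein und erhalten v = 1.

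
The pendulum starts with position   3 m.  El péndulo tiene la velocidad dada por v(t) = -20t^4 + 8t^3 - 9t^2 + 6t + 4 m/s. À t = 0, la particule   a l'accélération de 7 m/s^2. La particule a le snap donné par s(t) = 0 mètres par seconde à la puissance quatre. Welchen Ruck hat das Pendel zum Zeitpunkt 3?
Wir müssen unsere Gleichung für die Geschwindigkeit v(t) = -20·t^4 + 8·t^3 - 9·t^2 + 6·t + 4 2-mal ableiten. Die Ableitung von der Geschwindigkeit ergibt die Beschleunigung: a(t) = -80·t^3 + 24·t^2 - 18·t + 6. Mit d/dt von a(t) finden wir j(t) = -240·t^2 + 48·t - 18. Wir haben den Ruck j(t) = -240·t^2 + 48·t - 18. Durch Einsetzen von t = 3: j(3) = -2034.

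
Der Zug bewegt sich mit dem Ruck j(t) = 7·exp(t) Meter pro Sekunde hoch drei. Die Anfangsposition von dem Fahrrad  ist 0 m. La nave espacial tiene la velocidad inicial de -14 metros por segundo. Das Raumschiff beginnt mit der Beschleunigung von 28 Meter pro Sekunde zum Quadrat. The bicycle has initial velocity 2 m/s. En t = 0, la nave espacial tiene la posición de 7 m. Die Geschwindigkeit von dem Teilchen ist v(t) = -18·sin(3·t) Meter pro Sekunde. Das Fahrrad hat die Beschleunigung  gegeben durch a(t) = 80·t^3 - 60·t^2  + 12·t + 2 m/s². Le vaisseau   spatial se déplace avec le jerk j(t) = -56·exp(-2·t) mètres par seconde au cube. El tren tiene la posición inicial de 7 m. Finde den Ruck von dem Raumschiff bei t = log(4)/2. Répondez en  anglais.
Using j(t) = -56·exp(-2·t) and substituting t = log(4)/2, we find j = -14.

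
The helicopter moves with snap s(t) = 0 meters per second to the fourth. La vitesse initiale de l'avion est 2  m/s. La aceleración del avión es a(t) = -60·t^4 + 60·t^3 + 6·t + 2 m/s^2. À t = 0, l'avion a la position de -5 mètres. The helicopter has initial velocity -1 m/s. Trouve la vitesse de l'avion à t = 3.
Nous devons trouver l'intégrale de notre équation de l'accélération a(t) = -60·t^4 + 60·t^3 + 6·t + 2 1 fois. En prenant ∫a(t)dt et en appliquant v(0) = 2, nous trouvons v(t) = -12·t^5 + 15·t^4 + 3·t^2 + 2·t + 2. De l'équation de la vitesse v(t) = -12·t^5 + 15·t^4 + 3·t^2 + 2·t + 2, nous substituons t = 3 pour obtenir v = -1666.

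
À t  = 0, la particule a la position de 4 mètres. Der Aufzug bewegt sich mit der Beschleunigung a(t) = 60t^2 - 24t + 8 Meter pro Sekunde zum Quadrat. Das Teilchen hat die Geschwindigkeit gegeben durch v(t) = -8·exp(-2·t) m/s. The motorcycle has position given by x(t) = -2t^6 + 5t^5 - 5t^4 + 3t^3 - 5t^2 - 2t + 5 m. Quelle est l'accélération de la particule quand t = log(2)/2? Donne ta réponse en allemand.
Um dies zu lösen, müssen wir 1 Ableitung unserer Gleichung für die Geschwindigkeit v(t) = -8·exp(-2·t) nehmen. Durch Ableiten von der Geschwindigkeit erhalten wir die Beschleunigung: a(t) = 16·exp(-2·t). Aus der Gleichung für die Beschleunigung a(t) = 16·exp(-2·t), setzen wir t = log(2)/2 ein und erhalten a = 8.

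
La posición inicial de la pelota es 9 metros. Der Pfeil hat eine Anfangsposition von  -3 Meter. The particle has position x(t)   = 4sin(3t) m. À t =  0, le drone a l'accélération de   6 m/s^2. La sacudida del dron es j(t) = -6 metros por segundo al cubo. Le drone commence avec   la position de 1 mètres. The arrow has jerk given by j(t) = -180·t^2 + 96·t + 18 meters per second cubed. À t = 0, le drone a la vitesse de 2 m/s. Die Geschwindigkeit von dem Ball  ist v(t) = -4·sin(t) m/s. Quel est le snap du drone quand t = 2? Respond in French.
Pour résoudre ceci, nous devons prendre 1 dérivée de notre équation du jerk j(t) = -6. La dérivée du jerk donne le snap: s(t) = 0. Nous avons le snap s(t) = 0. En substituant t = 2: s(2) = 0.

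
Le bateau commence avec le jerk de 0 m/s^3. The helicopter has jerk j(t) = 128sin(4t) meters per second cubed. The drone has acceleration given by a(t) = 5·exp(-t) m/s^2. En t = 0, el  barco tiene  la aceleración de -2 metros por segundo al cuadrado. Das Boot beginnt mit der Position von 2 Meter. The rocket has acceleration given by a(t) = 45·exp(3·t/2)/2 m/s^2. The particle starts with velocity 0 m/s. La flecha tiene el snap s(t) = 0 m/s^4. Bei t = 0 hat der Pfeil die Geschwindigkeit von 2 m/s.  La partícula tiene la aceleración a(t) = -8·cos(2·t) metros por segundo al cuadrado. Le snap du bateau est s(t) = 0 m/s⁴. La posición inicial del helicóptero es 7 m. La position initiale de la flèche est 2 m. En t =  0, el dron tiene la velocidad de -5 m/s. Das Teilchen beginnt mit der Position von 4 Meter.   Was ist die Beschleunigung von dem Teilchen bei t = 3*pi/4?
Mit a(t) = -8·cos(2·t) und Einsetzen von t = 3*pi/4, finden wir a = 0.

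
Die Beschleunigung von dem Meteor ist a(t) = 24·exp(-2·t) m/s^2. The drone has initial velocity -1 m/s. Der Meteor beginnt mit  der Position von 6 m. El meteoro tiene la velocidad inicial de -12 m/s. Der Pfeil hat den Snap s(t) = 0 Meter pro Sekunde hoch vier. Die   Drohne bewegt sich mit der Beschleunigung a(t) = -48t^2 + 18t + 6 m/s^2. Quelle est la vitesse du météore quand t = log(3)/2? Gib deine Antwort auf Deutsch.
Ausgehend von der Beschleunigung a(t) = 24·exp(-2·t), nehmen wir 1 Stammfunktion. Die Stammfunktion von der Beschleunigung, mit v(0) = -12, ergibt die Geschwindigkeit: v(t) = -12·exp(-2·t). Aus der Gleichung für die Geschwindigkeit v(t) = -12·exp(-2·t), setzen wir t = log(3)/2 ein und erhalten v = -4.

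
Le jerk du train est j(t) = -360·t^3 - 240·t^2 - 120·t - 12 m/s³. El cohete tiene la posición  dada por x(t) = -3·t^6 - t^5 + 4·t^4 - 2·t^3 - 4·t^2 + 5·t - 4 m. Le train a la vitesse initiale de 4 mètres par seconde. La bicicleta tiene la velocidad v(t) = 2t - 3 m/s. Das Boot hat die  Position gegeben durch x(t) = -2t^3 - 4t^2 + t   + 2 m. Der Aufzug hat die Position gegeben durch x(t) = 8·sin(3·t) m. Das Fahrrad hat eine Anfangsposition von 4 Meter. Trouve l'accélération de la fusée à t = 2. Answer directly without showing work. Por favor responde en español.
La respuesta es -1440.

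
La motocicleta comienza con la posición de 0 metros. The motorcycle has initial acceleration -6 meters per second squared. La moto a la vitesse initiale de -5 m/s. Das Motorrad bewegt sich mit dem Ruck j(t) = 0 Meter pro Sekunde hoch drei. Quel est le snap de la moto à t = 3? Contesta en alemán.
Um dies zu lösen, müssen wir 1 Ableitung unserer Gleichung für den Ruck j(t) = 0 nehmen. Durch Ableiten von dem Ruck erhalten wir den Snap: s(t) = 0. Mit s(t) = 0 und Einsetzen von t = 3, finden wir s = 0.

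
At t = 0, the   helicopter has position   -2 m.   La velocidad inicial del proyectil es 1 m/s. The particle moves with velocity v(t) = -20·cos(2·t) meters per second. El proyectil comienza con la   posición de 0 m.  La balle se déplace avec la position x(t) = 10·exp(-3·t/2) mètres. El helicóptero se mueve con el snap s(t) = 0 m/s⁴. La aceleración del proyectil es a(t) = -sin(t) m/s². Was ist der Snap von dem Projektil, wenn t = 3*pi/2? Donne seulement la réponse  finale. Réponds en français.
À t = 3*pi/2, s = -1.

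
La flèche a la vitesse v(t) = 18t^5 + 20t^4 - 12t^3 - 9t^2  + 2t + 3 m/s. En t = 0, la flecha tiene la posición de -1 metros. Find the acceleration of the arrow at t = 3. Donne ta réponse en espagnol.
Debemos derivar nuestra ecuación de la velocidad v(t) = 18·t^5 + 20·t^4 - 12·t^3 - 9·t^2 + 2·t + 3 1 vez. La derivada de la velocidad da la aceleración: a(t) = 90·t^4 + 80·t^3 - 36·t^2 - 18·t + 2. Usando a(t) = 90·t^4 + 80·t^3 - 36·t^2 - 18·t + 2 y sustituyendo t = 3, encontramos a = 9074.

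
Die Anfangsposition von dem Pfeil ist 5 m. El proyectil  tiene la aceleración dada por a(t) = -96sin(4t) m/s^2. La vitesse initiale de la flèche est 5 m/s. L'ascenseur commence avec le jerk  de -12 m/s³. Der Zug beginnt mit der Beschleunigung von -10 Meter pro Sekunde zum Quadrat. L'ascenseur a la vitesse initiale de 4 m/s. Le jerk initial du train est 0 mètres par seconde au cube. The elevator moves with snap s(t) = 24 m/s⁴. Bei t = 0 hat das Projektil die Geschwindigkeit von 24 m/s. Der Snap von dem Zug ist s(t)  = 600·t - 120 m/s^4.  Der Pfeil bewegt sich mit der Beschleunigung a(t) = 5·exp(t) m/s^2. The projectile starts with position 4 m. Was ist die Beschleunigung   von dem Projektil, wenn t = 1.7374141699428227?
Wir haben die Beschleunigung a(t) = -96·sin(4·t). Durch Einsetzen von t = 1.7374141699428227: a(1.7374141699428227) = -59.3487659666738.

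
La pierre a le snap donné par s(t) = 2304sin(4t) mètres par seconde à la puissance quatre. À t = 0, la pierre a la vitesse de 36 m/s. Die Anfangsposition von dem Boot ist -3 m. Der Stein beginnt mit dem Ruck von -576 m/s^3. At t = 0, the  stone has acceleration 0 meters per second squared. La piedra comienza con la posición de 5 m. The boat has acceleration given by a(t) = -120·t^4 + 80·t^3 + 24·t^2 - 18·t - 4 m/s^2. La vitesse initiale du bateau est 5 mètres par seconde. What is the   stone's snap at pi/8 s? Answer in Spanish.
Tenemos el snap s(t) = 2304·sin(4·t). Sustituyendo t = pi/8: s(pi/8) = 2304.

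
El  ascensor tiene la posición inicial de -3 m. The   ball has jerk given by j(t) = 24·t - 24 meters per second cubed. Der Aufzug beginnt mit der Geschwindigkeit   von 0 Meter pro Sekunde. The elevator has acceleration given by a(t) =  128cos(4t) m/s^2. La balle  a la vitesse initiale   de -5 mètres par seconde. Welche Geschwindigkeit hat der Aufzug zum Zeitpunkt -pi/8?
Ausgehend von der Beschleunigung a(t) = 128·cos(4·t), nehmen wir 1 Integral. Das Integral von der Beschleunigung ist die Geschwindigkeit. Mit v(0) = 0 erhalten wir v(t) = 32·sin(4·t). Wir haben die Geschwindigkeit v(t) = 32·sin(4·t). Durch Einsetzen von t = -pi/8: v(-pi/8) = -32.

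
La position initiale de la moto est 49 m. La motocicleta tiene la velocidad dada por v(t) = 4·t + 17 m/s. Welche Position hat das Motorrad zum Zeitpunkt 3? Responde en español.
Partiendo de la velocidad v(t) = 4·t + 17, tomamos 1 antiderivada. La antiderivada de la velocidad, con x(0) = 49, da la posición: x(t) = 2·t^2 + 17·t + 49. Tenemos la posición x(t) = 2·t^2 + 17·t + 49. Sustituyendo t = 3: x(3) = 118.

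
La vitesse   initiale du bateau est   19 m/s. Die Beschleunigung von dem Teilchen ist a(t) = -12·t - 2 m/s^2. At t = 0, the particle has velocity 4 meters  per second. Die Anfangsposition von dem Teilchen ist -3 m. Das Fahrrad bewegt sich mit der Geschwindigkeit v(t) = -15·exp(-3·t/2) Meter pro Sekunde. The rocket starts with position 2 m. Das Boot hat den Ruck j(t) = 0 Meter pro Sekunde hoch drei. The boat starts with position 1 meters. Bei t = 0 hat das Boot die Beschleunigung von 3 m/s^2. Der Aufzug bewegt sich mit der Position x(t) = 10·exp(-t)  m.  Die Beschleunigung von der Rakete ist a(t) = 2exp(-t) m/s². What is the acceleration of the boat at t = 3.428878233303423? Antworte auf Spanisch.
Necesitamos integrar nuestra ecuación de la sacudida j(t) = 0 1 vez. Tomando ∫j(t)dt y aplicando a(0) = 3, encontramos a(t) = 3. De la ecuación de la aceleración a(t) = 3, sustituimos t = 3.428878233303423 para obtener a = 3.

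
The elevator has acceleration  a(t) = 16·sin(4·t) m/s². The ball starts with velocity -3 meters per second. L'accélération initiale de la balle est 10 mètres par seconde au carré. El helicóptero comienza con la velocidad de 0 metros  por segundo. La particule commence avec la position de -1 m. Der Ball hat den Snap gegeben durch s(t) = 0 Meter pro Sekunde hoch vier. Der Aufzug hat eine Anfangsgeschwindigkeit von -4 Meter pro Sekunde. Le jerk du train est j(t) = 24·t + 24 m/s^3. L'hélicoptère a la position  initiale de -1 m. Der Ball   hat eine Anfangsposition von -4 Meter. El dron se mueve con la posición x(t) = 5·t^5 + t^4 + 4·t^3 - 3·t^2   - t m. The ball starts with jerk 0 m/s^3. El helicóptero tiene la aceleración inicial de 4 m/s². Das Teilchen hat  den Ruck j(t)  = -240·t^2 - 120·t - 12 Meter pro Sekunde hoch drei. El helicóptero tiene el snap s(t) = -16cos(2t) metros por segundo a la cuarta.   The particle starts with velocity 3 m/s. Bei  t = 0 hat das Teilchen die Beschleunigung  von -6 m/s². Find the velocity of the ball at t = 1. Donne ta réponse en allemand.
Wir müssen unsere Gleichung für den Snap s(t) = 0 3-mal integrieren. Mit ∫s(t)dt und Anwendung von j(0) = 0, finden wir j(t) = 0. Das Integral von dem Ruck ist die Beschleunigung. Mit a(0) = 10 erhalten wir a(t) = 10. Die Stammfunktion von der Beschleunigung, mit v(0) = -3, ergibt die Geschwindigkeit: v(t) = 10·t - 3. Mit v(t) = 10·t - 3 und Einsetzen von t = 1, finden wir v = 7.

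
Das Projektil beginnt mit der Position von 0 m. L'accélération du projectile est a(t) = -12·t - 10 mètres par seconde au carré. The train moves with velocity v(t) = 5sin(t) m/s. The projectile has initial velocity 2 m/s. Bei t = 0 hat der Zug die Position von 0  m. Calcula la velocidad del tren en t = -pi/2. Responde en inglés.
From the given velocity equation v(t) = 5·sin(t), we substitute t = -pi/2 to get v = -5.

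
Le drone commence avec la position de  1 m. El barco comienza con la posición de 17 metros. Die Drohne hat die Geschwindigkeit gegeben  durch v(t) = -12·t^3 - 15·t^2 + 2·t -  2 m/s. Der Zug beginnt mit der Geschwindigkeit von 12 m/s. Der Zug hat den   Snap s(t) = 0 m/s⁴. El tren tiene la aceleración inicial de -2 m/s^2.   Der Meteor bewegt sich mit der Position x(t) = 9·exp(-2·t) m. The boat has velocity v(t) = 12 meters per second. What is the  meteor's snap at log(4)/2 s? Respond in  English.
We must differentiate our position equation x(t) = 9·exp(-2·t) 4 times. Differentiating position, we get velocity: v(t) = -18·exp(-2·t). Taking d/dt of v(t), we find a(t) = 36·exp(-2·t). Taking d/dt of a(t), we find j(t) = -72·exp(-2·t). The derivative of jerk gives snap: s(t) = 144·exp(-2·t). Using s(t) = 144·exp(-2·t) and substituting t = log(4)/2, we find s = 36.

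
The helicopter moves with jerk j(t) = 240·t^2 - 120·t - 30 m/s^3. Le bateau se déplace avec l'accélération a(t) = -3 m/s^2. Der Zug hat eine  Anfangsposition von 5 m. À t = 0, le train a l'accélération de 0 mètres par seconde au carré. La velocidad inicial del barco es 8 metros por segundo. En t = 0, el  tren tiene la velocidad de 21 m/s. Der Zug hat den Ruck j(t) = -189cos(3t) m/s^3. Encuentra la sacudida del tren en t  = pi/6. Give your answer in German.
Aus der Gleichung für den Ruck j(t) = -189·cos(3·t), setzen wir t = pi/6 ein und erhalten j = 0.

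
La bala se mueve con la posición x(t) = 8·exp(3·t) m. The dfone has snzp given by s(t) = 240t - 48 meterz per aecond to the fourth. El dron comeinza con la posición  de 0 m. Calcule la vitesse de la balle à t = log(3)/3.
Pour résoudre ceci, nous devons prendre 1 dérivée de notre équation de la position x(t) = 8·exp(3·t). En dérivant la position, nous obtenons la vitesse: v(t) = 24·exp(3·t). Nous avons la vitesse v(t) = 24·exp(3·t). En substituant t = log(3)/3: v(log(3)/3) = 72.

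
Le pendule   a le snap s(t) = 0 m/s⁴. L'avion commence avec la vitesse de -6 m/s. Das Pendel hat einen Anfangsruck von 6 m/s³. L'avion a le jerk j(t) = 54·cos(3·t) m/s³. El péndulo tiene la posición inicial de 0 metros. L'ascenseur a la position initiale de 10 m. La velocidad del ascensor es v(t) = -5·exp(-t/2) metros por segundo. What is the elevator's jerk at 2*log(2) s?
Starting from velocity v(t) = -5·exp(-t/2), we take 2 derivatives. Differentiating velocity, we get acceleration: a(t) = 5·exp(-t/2)/2. The derivative of acceleration gives jerk: j(t) = -5·exp(-t/2)/4. Using j(t) = -5·exp(-t/2)/4 and substituting t = 2*log(2), we find j = -5/8.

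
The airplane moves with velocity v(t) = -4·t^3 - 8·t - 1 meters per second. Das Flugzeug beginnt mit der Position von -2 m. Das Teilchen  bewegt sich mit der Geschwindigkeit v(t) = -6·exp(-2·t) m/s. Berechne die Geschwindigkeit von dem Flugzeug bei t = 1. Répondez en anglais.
We have velocity v(t) = -4·t^3 - 8·t - 1. Substituting t = 1: v(1) = -13.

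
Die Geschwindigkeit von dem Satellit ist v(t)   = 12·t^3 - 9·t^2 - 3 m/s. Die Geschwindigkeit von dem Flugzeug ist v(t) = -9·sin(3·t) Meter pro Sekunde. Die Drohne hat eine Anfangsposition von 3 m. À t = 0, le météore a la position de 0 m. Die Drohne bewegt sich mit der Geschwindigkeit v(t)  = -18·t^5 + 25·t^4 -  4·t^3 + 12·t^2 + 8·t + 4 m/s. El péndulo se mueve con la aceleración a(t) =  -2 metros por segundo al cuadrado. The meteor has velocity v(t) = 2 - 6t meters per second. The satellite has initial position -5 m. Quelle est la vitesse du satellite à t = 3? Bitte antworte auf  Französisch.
De l'équation de la vitesse v(t) = 12·t^3 - 9·t^2 - 3, nous substituons t = 3 pour obtenir v = 240.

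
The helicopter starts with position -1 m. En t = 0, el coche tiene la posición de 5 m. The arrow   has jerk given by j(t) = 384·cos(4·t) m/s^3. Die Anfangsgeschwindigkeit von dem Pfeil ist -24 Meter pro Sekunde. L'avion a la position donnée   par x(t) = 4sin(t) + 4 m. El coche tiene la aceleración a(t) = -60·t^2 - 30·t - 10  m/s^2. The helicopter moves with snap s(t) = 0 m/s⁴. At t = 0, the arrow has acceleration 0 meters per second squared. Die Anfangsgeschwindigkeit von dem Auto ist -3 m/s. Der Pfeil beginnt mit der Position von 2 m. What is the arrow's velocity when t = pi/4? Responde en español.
Debemos encontrar la integral de nuestra ecuación de la sacudida j(t) = 384·cos(4·t) 2 veces. Tomando ∫j(t)dt y aplicando a(0) = 0, encontramos a(t) = 96·sin(4·t). La antiderivada de la aceleración es la velocidad. Usando v(0) = -24, obtenemos v(t) = -24·cos(4·t). Tenemos la velocidad v(t) = -24·cos(4·t). Sustituyendo t = pi/4: v(pi/4) = 24.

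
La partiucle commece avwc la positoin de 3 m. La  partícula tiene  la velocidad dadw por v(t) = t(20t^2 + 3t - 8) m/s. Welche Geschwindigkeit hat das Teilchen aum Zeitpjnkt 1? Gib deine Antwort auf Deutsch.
Wir haben die Geschwindigkeit v(t) = t·(20·t^2 + 3·t - 8). Durch Einsetzen von t = 1: v(1) = 15.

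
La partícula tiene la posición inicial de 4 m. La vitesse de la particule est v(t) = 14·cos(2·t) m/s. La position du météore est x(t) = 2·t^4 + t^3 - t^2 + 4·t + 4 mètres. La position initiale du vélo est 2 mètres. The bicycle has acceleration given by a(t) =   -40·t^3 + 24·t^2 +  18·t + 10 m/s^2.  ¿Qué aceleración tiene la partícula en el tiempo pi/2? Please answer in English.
We must differentiate our velocity equation v(t) = 14·cos(2·t) 1 time. The derivative of velocity gives acceleration: a(t) = -28·sin(2·t). We have acceleration a(t) = -28·sin(2·t). Substituting t = pi/2: a(pi/2) = 0.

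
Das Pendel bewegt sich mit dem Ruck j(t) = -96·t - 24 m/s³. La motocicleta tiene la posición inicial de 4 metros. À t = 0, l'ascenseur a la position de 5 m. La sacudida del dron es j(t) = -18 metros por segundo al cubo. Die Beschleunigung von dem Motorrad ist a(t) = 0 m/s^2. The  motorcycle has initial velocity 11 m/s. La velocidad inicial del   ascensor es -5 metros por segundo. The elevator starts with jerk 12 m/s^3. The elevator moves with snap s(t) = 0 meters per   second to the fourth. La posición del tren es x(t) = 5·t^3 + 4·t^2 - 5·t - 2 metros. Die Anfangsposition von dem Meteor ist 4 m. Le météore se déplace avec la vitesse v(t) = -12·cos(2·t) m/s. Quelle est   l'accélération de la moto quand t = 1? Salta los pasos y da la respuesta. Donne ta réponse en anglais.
a(1) = 0.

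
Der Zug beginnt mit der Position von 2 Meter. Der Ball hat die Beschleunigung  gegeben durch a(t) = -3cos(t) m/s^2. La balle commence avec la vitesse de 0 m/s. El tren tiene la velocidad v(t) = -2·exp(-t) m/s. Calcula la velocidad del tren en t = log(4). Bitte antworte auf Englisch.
Using v(t) = -2·exp(-t) and substituting t = log(4), we find v = -1/2.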